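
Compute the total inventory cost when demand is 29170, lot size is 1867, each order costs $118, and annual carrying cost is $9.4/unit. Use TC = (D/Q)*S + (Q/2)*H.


TC = 29170/1867 * 118 + 1867/2 * 9.4

$10618.53


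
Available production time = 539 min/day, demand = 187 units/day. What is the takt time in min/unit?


Formula: Takt Time = Available Production Time / Customer Demand
Takt = 539 min/day / 187 units/day
Takt = 2.88 min/unit

2.88 min/unit


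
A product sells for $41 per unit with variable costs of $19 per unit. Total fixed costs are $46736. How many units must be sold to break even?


Formula: BEQ = Fixed Costs / (Price - Variable Cost)
Contribution margin = $41 - $19 = $22/unit
BEQ = ceil($46736 / $22/unit) = ceil(2124.36) = 2125 units

2125 units


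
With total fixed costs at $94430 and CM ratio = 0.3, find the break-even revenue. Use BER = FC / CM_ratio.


Formula: BER = Fixed Costs / Contribution Margin Ratio
BER = $94430 / 0.3
BER = $314766.67 (to the nearest cent)

$314766.67


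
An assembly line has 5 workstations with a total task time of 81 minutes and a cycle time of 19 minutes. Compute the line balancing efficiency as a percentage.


Formula: Efficiency = Sum of Task Times / (N_stations * CT) * 100
Total station capacity = 5 stations * 19 min = 95 min
Efficiency = 81 / 95 * 100 = 85.3%

85.3%


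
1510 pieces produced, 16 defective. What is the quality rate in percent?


Formula: Quality Rate = Good Pieces / Total Pieces * 100
Good pieces = 1510 - 16 = 1494
QR = 1494 / 1510 * 100 = 98.9%

98.9%


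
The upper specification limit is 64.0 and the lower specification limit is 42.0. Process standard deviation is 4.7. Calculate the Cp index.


Cp = (64.0 - 42.0) / (6 * 4.7)

0.78


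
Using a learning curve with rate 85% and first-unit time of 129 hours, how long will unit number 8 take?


Formula: T_n = T_1 * (learning_rate)^(log2(n)) where learning_rate = rate/100
Doublings = log2(8) = 3
T_n = 129 * 0.85^3
T_n = 129 * 0.6141 = 79.2 hours

79.2 hours


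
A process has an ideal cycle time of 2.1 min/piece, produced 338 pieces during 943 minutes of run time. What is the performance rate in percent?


Formula: Performance = (Ideal CT * Total Count) / Run Time * 100
Ideal output time = 2.1 * 338 = 709.8 min
Performance = 709.8 / 943 * 100 = 75.3%

75.3%


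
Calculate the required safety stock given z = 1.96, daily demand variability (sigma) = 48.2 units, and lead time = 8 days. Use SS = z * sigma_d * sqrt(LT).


Formula: SS = z * sigma_d * sqrt(LT)
sqrt(LT) = sqrt(8) = 2.8284
SS = 1.96 * 48.2 * 2.8284
SS = 267.2 units

267.2 units


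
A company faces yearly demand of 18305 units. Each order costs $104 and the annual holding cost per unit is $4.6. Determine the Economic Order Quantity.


Formula: EOQ = sqrt(2 * D * S / H)
Numerator: 2 * 18305 * 104 = 3807440
2DS/H = 3807440 / 4.6 = 827704.3
EOQ = sqrt(827704.3) = 909.8 units

909.8 units


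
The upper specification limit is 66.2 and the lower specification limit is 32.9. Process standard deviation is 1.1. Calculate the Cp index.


Cp = (66.2 - 32.9) / (6 * 1.1)

5.05


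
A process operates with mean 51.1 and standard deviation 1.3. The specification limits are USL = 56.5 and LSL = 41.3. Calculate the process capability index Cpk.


Cpu = (56.5 - 51.1) / (3 * 1.3) = 1.38
Cpl = (51.1 - 41.3) / (3 * 1.3) = 2.51
Cpk = min(1.38, 2.51) = 1.38

1.38


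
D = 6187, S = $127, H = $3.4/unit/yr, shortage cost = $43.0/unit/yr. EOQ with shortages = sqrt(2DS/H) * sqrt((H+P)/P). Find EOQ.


Formula: EOQ* = sqrt(2DS/H) * sqrt((H+P)/P)
Base EOQ = sqrt(2*6187*127/3.4) = 679.86 units
Correction = sqrt((3.4+43.0)/43.0) = 1.03878
EOQ* = 679.86 * 1.03878 = 706.2 units

706.2 units


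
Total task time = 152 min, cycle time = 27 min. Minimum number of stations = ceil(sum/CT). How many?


Formula: N_min = ceil(Sum of Task Times / Cycle Time)
N_min = ceil(152 min / 27 min) = ceil(5.6296)
N_min = 6 stations

6


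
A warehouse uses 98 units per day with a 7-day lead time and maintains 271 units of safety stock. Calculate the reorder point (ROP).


Formula: ROP = (Daily Demand * Lead Time) + Safety Stock
Demand during lead time = 98 * 7 = 686 units
ROP = 686 + 271 = 957 units

957 units


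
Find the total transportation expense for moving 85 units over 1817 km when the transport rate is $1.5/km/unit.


TC = dist * cost * units = 1817 * 1.5 * 85 = $231667.50

$231667.50


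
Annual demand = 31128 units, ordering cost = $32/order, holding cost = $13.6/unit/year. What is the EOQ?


Formula: EOQ = sqrt(2 * D * S / H)
Numerator: 2 * 31128 * 32 = 1992192
2DS/H = 1992192 / 13.6 = 146484.7
EOQ = sqrt(146484.7) = 382.7 units

382.7 units


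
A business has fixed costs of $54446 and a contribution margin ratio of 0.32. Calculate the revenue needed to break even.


Formula: BER = Fixed Costs / Contribution Margin Ratio
BER = $54446 / 0.32
BER = $170143.75 (to the nearest cent)

$170143.75


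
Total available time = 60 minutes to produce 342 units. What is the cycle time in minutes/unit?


Formula: CT = Available Time / Number of Units
CT = 60 min / 342 units
CT = 0.18 min/unit

0.18 min/unit


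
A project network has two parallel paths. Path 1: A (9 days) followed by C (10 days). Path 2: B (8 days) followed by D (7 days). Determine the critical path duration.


Path 1 = 9 + 10 = 19 days
Path 2 = 8 + 7 = 15 days
Duration = max(19, 15) = 19 days

19 days


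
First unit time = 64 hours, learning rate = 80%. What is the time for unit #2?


Formula: T_n = T_1 * (learning_rate)^(log2(n)) where learning_rate = rate/100
Doublings = log2(2) = 1
T_n = 64 * 0.8^1
T_n = 64 * 0.8 = 51.2 hours

51.2 hours


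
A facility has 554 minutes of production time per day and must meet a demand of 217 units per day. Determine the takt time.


Formula: Takt Time = Available Production Time / Customer Demand
Takt = 554 min/day / 217 units/day
Takt = 2.55 min/unit

2.55 min/unit


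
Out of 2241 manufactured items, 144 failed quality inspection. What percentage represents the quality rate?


Formula: Quality Rate = Good Pieces / Total Pieces * 100
Good pieces = 2241 - 144 = 2097
QR = 2097 / 2241 * 100 = 93.6%

93.6%


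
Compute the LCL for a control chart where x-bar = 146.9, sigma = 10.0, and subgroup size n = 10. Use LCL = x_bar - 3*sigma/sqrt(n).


LCL = 146.9 - 3 * 10.0 / sqrt(10)

137.41


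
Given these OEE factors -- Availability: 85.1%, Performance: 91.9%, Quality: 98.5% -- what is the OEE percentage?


Formula: OEE = Availability * Performance * Quality / 10000
A * P = 85.1% * 91.9% / 100 = 78.21%
OEE = 78.21% * 98.5% / 100 = 77.0%

77.0%


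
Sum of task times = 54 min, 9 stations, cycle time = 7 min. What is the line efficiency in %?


Formula: Efficiency = Sum of Task Times / (N_stations * CT) * 100
Total station capacity = 9 stations * 7 min = 63 min
Efficiency = 54 / 63 * 100 = 85.7%

85.7%


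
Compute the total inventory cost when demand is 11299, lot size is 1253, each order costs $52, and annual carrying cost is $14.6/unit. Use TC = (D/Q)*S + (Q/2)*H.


TC = 11299/1253 * 52 + 1253/2 * 14.6

$9615.81


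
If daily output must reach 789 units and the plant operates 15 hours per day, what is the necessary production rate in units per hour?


Formula: Production Rate = Daily Demand / Available Hours
Rate = 789 units/day / 15 hours/day
Rate = 52.6 units/hour

52.6 units/hour


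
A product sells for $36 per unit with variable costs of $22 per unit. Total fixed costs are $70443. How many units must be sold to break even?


Formula: BEQ = Fixed Costs / (Price - Variable Cost)
Contribution margin = $36 - $22 = $14/unit
BEQ = ceil($70443 / $14/unit) = ceil(5031.64) = 5032 units

5032 units


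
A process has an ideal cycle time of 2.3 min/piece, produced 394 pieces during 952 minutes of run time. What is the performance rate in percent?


Formula: Performance = (Ideal CT * Total Count) / Run Time * 100
Ideal output time = 2.3 * 394 = 906.2 min
Performance = 906.2 / 952 * 100 = 95.2%

95.2%


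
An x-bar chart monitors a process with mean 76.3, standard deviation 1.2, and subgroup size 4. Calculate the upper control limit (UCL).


UCL = 76.3 + 3 * 1.2 / sqrt(4)

78.1


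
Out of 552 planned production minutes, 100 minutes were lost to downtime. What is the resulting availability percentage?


Formula: Availability = (Planned Time - Downtime) / Planned Time * 100
Uptime = 552 - 100 = 452 min
Availability = 452 / 552 * 100 = 81.9%

81.9%


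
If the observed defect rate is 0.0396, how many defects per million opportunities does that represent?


DPMO = defect_rate * 1000000 = 0.0396 * 1000000

39600


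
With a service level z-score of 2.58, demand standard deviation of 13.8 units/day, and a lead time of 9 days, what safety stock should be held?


Formula: SS = z * sigma_d * sqrt(LT)
sqrt(LT) = sqrt(9) = 3.0
SS = 2.58 * 13.8 * 3.0
SS = 106.8 units

106.8 units


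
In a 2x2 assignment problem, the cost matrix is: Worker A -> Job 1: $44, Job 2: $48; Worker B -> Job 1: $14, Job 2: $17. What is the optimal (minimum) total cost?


Option 1: A->1 + B->2 = $44 + $17 = $61
Option 2: A->2 + B->1 = $48 + $14 = $62
Min cost = min($61, $62) = $61

$61


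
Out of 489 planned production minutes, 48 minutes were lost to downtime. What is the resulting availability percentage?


Formula: Availability = (Planned Time - Downtime) / Planned Time * 100
Uptime = 489 - 48 = 441 min
Availability = 441 / 489 * 100 = 90.2%

90.2%


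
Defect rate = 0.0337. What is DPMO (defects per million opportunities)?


DPMO = defect_rate * 1000000 = 0.0337 * 1000000

33700


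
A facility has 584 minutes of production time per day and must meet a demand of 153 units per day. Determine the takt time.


Formula: Takt Time = Available Production Time / Customer Demand
Takt = 584 min/day / 153 units/day
Takt = 3.82 min/unit

3.82 min/unit


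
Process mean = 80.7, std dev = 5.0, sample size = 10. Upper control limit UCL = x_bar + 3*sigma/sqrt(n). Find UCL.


UCL = 80.7 + 3 * 5.0 / sqrt(10)

85.44


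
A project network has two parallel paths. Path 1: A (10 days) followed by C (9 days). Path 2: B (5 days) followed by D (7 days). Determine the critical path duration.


Path 1 = 10 + 9 = 19 days
Path 2 = 5 + 7 = 12 days
Duration = max(19, 12) = 19 days

19 days


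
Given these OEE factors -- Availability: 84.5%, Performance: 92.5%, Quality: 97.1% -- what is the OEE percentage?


Formula: OEE = Availability * Performance * Quality / 10000
A * P = 84.5% * 92.5% / 100 = 78.16%
OEE = 78.16% * 97.1% / 100 = 75.9%

75.9%


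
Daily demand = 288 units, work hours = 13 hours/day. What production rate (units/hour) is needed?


Formula: Production Rate = Daily Demand / Available Hours
Rate = 288 units/day / 13 hours/day
Rate = 22.2 units/hour

22.2 units/hour


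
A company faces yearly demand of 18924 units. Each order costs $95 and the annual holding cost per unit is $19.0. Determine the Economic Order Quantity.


Formula: EOQ = sqrt(2 * D * S / H)
Numerator: 2 * 18924 * 95 = 3595560
2DS/H = 3595560 / 19.0 = 189240.0
EOQ = sqrt(189240.0) = 435.0 units

435.0 units


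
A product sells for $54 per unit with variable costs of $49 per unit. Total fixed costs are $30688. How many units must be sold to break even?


Formula: BEQ = Fixed Costs / (Price - Variable Cost)
Contribution margin = $54 - $49 = $5/unit
BEQ = ceil($30688 / $5/unit) = ceil(6137.6) = 6138 units

6138 units


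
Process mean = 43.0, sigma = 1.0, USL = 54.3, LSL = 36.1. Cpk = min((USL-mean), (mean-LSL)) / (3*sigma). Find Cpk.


Cpu = (54.3 - 43.0) / (3 * 1.0) = 3.77
Cpl = (43.0 - 36.1) / (3 * 1.0) = 2.3
Cpk = min(3.77, 2.3) = 2.3

2.3


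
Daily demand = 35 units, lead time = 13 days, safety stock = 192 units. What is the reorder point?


Formula: ROP = (Daily Demand * Lead Time) + Safety Stock
Demand during lead time = 35 * 13 = 455 units
ROP = 455 + 192 = 647 units

647 units


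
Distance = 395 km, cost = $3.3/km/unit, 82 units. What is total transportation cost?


TC = dist * cost * units = 395 * 3.3 * 82 = $106887.00

$106887.00


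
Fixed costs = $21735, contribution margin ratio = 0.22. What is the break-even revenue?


Formula: BER = Fixed Costs / Contribution Margin Ratio
BER = $21735 / 0.22
BER = $98795.45 (to the nearest cent)

$98795.45


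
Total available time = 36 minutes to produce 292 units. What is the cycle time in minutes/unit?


Formula: CT = Available Time / Number of Units
CT = 36 min / 292 units
CT = 0.12 min/unit

0.12 min/unit


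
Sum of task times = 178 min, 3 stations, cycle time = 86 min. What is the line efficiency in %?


Formula: Efficiency = Sum of Task Times / (N_stations * CT) * 100
Total station capacity = 3 stations * 86 min = 258 min
Efficiency = 178 / 258 * 100 = 69.0%

69.0%


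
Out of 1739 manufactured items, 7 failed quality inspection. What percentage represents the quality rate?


Formula: Quality Rate = Good Pieces / Total Pieces * 100
Good pieces = 1739 - 7 = 1732
QR = 1732 / 1739 * 100 = 99.6%

99.6%


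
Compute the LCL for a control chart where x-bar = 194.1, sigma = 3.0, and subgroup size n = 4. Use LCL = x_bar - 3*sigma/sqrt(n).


LCL = 194.1 - 3 * 3.0 / sqrt(4)

189.6


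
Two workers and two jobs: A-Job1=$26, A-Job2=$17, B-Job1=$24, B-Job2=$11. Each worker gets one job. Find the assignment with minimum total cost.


Option 1: A->1 + B->2 = $26 + $11 = $37
Option 2: A->2 + B->1 = $17 + $24 = $41
Min cost = min($37, $41) = $37

$37


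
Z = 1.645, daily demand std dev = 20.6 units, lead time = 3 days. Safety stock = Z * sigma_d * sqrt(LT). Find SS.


Formula: SS = z * sigma_d * sqrt(LT)
sqrt(LT) = sqrt(3) = 1.7321
SS = 1.645 * 20.6 * 1.7321
SS = 58.7 units

58.7 units


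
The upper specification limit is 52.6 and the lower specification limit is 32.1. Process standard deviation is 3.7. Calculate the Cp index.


Cp = (52.6 - 32.1) / (6 * 3.7)

0.92


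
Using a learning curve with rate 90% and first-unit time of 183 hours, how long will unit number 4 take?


Formula: T_n = T_1 * (learning_rate)^(log2(n)) where learning_rate = rate/100
Doublings = log2(4) = 2
T_n = 183 * 0.9^2
T_n = 183 * 0.81 = 148.2 hours

148.2 hours


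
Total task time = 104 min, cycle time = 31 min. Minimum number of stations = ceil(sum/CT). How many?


Formula: N_min = ceil(Sum of Task Times / Cycle Time)
N_min = ceil(104 min / 31 min) = ceil(3.3548)
N_min = 4 stations

4


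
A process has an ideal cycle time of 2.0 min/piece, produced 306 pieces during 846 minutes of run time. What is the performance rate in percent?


Formula: Performance = (Ideal CT * Total Count) / Run Time * 100
Ideal output time = 2.0 * 306 = 612.0 min
Performance = 612.0 / 846 * 100 = 72.3%

72.3%


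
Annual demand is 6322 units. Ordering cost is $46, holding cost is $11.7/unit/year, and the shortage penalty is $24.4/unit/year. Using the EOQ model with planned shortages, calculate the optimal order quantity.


Formula: EOQ* = sqrt(2DS/H) * sqrt((H+P)/P)
Base EOQ = sqrt(2*6322*46/11.7) = 222.96 units
Correction = sqrt((11.7+24.4)/24.4) = 1.21635
EOQ* = 222.96 * 1.21635 = 271.2 units

271.2 units


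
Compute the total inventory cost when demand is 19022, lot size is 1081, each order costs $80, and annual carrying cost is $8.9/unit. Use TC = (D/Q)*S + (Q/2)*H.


TC = 19022/1081 * 80 + 1081/2 * 8.9

$6218.18


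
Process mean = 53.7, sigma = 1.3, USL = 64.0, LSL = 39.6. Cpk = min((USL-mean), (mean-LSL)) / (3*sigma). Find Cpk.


Cpu = (64.0 - 53.7) / (3 * 1.3) = 2.64
Cpl = (53.7 - 39.6) / (3 * 1.3) = 3.62
Cpk = min(2.64, 3.62) = 2.64

2.64


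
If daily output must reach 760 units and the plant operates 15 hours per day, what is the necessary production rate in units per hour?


Formula: Production Rate = Daily Demand / Available Hours
Rate = 760 units/day / 15 hours/day
Rate = 50.7 units/hour

50.7 units/hour


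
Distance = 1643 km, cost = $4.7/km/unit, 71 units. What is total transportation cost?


TC = dist * cost * units = 1643 * 4.7 * 71 = $548269.10

$548269.10


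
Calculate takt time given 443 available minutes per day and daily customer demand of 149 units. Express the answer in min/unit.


Formula: Takt Time = Available Production Time / Customer Demand
Takt = 443 min/day / 149 units/day
Takt = 2.97 min/unit

2.97 min/unit


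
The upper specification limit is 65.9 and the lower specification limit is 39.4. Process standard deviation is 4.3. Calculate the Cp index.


Cp = (65.9 - 39.4) / (6 * 4.3)

1.03


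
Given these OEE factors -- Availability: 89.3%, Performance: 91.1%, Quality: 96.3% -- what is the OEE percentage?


Formula: OEE = Availability * Performance * Quality / 10000
A * P = 89.3% * 91.1% / 100 = 81.35%
OEE = 81.35% * 96.3% / 100 = 78.3%

78.3%


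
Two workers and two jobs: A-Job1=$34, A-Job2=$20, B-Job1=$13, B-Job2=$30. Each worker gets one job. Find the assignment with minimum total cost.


Option 1: A->1 + B->2 = $34 + $30 = $64
Option 2: A->2 + B->1 = $20 + $13 = $33
Min cost = min($64, $33) = $33

$33


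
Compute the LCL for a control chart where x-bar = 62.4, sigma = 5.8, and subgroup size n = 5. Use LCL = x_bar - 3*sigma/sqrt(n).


LCL = 62.4 - 3 * 5.8 / sqrt(5)

54.62


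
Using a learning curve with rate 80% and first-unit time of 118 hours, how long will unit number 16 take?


Formula: T_n = T_1 * (learning_rate)^(log2(n)) where learning_rate = rate/100
Doublings = log2(16) = 4
T_n = 118 * 0.8^4
T_n = 118 * 0.4096 = 48.3 hours

48.3 hours


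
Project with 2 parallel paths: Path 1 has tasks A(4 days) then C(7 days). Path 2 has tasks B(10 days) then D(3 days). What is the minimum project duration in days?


Path 1 = 4 + 7 = 11 days
Path 2 = 10 + 3 = 13 days
Duration = max(11, 13) = 13 days

13 days


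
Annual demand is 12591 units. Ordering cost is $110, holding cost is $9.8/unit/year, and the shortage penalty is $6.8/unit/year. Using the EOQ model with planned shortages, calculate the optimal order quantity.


Formula: EOQ* = sqrt(2DS/H) * sqrt((H+P)/P)
Base EOQ = sqrt(2*12591*110/9.8) = 531.65 units
Correction = sqrt((9.8+6.8)/6.8) = 1.56243
EOQ* = 531.65 * 1.56243 = 830.7 units

830.7 units


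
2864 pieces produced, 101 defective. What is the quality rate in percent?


Formula: Quality Rate = Good Pieces / Total Pieces * 100
Good pieces = 2864 - 101 = 2763
QR = 2763 / 2864 * 100 = 96.5%

96.5%


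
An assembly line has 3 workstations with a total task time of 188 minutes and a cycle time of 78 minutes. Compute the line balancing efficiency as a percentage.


Formula: Efficiency = Sum of Task Times / (N_stations * CT) * 100
Total station capacity = 3 stations * 78 min = 234 min
Efficiency = 188 / 234 * 100 = 80.3%

80.3%


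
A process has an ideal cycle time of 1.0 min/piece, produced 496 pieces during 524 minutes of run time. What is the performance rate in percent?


Formula: Performance = (Ideal CT * Total Count) / Run Time * 100
Ideal output time = 1.0 * 496 = 496.0 min
Performance = 496.0 / 524 * 100 = 94.7%

94.7%


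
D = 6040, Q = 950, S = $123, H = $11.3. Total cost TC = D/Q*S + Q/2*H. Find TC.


TC = 6040/950 * 123 + 950/2 * 11.3

$6149.52


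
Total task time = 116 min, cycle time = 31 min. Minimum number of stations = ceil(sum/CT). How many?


Formula: N_min = ceil(Sum of Task Times / Cycle Time)
N_min = ceil(116 min / 31 min) = ceil(3.7419)
N_min = 4 stations

4


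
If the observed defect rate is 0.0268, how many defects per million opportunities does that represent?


DPMO = defect_rate * 1000000 = 0.0268 * 1000000

26800


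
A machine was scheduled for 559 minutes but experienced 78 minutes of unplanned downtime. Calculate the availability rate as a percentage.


Formula: Availability = (Planned Time - Downtime) / Planned Time * 100
Uptime = 559 - 78 = 481 min
Availability = 481 / 559 * 100 = 86.0%

86.0%


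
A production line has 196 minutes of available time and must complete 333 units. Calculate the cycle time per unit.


Formula: CT = Available Time / Number of Units
CT = 196 min / 333 units
CT = 0.59 min/unit

0.59 min/unit


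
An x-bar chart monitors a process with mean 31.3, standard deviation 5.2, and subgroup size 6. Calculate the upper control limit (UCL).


UCL = 31.3 + 3 * 5.2 / sqrt(6)

37.67


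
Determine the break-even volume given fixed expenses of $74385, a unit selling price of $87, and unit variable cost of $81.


Formula: BEQ = Fixed Costs / (Price - Variable Cost)
Contribution margin = $87 - $81 = $6/unit
BEQ = ceil($74385 / $6/unit) = ceil(12397.5) = 12398 units

12398 units


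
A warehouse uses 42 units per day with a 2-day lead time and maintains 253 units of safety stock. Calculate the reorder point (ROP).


Formula: ROP = (Daily Demand * Lead Time) + Safety Stock
Demand during lead time = 42 * 2 = 84 units
ROP = 84 + 253 = 337 units

337 units


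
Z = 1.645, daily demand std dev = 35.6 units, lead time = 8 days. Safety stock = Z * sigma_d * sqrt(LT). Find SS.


Formula: SS = z * sigma_d * sqrt(LT)
sqrt(LT) = sqrt(8) = 2.8284
SS = 1.645 * 35.6 * 2.8284
SS = 165.6 units

165.6 units


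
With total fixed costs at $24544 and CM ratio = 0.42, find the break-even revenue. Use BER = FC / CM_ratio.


Formula: BER = Fixed Costs / Contribution Margin Ratio
BER = $24544 / 0.42
BER = $58438.10 (to the nearest cent)

$58438.10


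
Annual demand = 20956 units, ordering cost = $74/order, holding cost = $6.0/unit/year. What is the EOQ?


Formula: EOQ = sqrt(2 * D * S / H)
Numerator: 2 * 20956 * 74 = 3101488
2DS/H = 3101488 / 6.0 = 516914.7
EOQ = sqrt(516914.7) = 719.0 units

719.0 units


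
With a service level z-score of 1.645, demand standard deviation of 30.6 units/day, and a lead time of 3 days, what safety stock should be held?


Formula: SS = z * sigma_d * sqrt(LT)
sqrt(LT) = sqrt(3) = 1.7321
SS = 1.645 * 30.6 * 1.7321
SS = 87.2 units

87.2 units


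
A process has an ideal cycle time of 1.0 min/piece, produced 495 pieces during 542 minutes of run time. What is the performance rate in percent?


Formula: Performance = (Ideal CT * Total Count) / Run Time * 100
Ideal output time = 1.0 * 495 = 495.0 min
Performance = 495.0 / 542 * 100 = 91.3%

91.3%


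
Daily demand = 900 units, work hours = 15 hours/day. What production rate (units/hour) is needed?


Formula: Production Rate = Daily Demand / Available Hours
Rate = 900 units/day / 15 hours/day
Rate = 60.0 units/hour

60.0 units/hour


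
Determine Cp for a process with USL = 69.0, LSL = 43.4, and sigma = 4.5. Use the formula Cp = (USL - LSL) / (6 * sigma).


Cp = (69.0 - 43.4) / (6 * 4.5)

0.95


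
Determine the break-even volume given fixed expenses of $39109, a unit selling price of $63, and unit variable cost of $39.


Formula: BEQ = Fixed Costs / (Price - Variable Cost)
Contribution margin = $63 - $39 = $24/unit
BEQ = ceil($39109 / $24/unit) = ceil(1629.54) = 1630 units

1630 units


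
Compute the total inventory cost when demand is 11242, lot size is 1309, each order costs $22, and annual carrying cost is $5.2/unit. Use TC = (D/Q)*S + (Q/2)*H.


TC = 11242/1309 * 22 + 1309/2 * 5.2

$3592.34


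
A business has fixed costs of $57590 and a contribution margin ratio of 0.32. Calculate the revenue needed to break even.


Formula: BER = Fixed Costs / Contribution Margin Ratio
BER = $57590 / 0.32
BER = $179968.75 (to the nearest cent)

$179968.75


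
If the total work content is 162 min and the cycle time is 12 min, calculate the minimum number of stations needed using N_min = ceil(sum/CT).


Formula: N_min = ceil(Sum of Task Times / Cycle Time)
N_min = ceil(162 min / 12 min) = ceil(13.5)
N_min = 14 stations

14


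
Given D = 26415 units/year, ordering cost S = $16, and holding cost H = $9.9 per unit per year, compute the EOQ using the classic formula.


Formula: EOQ = sqrt(2 * D * S / H)
Numerator: 2 * 26415 * 16 = 845280
2DS/H = 845280 / 9.9 = 85381.8
EOQ = sqrt(85381.8) = 292.2 units

292.2 units


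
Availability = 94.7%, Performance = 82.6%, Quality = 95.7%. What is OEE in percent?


Formula: OEE = Availability * Performance * Quality / 10000
A * P = 94.7% * 82.6% / 100 = 78.22%
OEE = 78.22% * 95.7% / 100 = 74.9%

74.9%


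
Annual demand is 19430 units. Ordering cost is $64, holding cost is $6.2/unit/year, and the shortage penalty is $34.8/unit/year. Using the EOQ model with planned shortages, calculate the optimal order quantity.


Formula: EOQ* = sqrt(2DS/H) * sqrt((H+P)/P)
Base EOQ = sqrt(2*19430*64/6.2) = 633.35 units
Correction = sqrt((6.2+34.8)/34.8) = 1.08543
EOQ* = 633.35 * 1.08543 = 687.5 units

687.5 units


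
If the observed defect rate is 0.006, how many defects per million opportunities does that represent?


DPMO = defect_rate * 1000000 = 0.006 * 1000000

6000


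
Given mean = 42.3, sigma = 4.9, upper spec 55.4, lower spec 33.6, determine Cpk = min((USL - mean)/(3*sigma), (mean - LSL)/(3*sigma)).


Cpu = (55.4 - 42.3) / (3 * 4.9) = 0.89
Cpl = (42.3 - 33.6) / (3 * 4.9) = 0.59
Cpk = min(0.89, 0.59) = 0.59

0.59


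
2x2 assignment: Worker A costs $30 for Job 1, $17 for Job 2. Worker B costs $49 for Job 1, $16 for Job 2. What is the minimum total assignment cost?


Option 1: A->1 + B->2 = $30 + $16 = $46
Option 2: A->2 + B->1 = $17 + $49 = $66
Min cost = min($46, $66) = $46

$46


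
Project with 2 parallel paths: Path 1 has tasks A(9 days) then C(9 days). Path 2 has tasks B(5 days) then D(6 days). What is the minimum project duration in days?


Path 1 = 9 + 9 = 18 days
Path 2 = 5 + 6 = 11 days
Duration = max(18, 11) = 18 days

18 days


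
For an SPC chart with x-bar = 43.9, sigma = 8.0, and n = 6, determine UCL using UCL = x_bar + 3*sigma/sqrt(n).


UCL = 43.9 + 3 * 8.0 / sqrt(6)

53.7


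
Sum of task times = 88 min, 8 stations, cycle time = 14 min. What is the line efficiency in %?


Formula: Efficiency = Sum of Task Times / (N_stations * CT) * 100
Total station capacity = 8 stations * 14 min = 112 min
Efficiency = 88 / 112 * 100 = 78.6%

78.6%


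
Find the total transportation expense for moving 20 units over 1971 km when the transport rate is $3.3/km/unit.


TC = dist * cost * units = 1971 * 3.3 * 20 = $130086.00

$130086.00


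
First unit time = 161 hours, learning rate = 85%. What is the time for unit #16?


Formula: T_n = T_1 * (learning_rate)^(log2(n)) where learning_rate = rate/100
Doublings = log2(16) = 4
T_n = 161 * 0.85^4
T_n = 161 * 0.522 = 84.0 hours

84.0 hours


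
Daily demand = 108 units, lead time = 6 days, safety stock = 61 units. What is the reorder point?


Formula: ROP = (Daily Demand * Lead Time) + Safety Stock
Demand during lead time = 108 * 6 = 648 units
ROP = 648 + 61 = 709 units

709 units


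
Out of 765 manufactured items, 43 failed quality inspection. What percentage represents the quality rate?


Formula: Quality Rate = Good Pieces / Total Pieces * 100
Good pieces = 765 - 43 = 722
QR = 722 / 765 * 100 = 94.4%

94.4%


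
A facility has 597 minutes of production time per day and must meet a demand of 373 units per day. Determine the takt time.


Formula: Takt Time = Available Production Time / Customer Demand
Takt = 597 min/day / 373 units/day
Takt = 1.6 min/unit

1.6 min/unit


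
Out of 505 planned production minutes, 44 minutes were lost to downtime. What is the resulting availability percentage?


Formula: Availability = (Planned Time - Downtime) / Planned Time * 100
Uptime = 505 - 44 = 461 min
Availability = 461 / 505 * 100 = 91.3%

91.3%


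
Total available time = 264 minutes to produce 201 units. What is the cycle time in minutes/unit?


Formula: CT = Available Time / Number of Units
CT = 264 min / 201 units
CT = 1.31 min/unit

1.31 min/unit


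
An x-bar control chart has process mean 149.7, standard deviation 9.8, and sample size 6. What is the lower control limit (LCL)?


LCL = 149.7 - 3 * 9.8 / sqrt(6)

137.7


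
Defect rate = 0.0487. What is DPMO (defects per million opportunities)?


DPMO = defect_rate * 1000000 = 0.0487 * 1000000

48700


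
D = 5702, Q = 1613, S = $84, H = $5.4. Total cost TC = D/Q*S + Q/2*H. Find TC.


TC = 5702/1613 * 84 + 1613/2 * 5.4

$4652.04


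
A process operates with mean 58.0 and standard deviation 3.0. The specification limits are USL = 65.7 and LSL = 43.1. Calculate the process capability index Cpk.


Cpu = (65.7 - 58.0) / (3 * 3.0) = 0.86
Cpl = (58.0 - 43.1) / (3 * 3.0) = 1.66
Cpk = min(0.86, 1.66) = 0.86

0.86


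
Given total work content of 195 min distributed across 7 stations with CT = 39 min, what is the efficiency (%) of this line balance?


Formula: Efficiency = Sum of Task Times / (N_stations * CT) * 100
Total station capacity = 7 stations * 39 min = 273 min
Efficiency = 195 / 273 * 100 = 71.4%

71.4%


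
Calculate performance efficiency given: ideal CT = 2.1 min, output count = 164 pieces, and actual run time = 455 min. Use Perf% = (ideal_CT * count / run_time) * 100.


Formula: Performance = (Ideal CT * Total Count) / Run Time * 100
Ideal output time = 2.1 * 164 = 344.4 min
Performance = 344.4 / 455 * 100 = 75.7%

75.7%


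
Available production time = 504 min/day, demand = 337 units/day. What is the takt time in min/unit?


Formula: Takt Time = Available Production Time / Customer Demand
Takt = 504 min/day / 337 units/day
Takt = 1.5 min/unit

1.5 min/unit


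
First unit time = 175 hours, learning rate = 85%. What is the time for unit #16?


Formula: T_n = T_1 * (learning_rate)^(log2(n)) where learning_rate = rate/100
Doublings = log2(16) = 4
T_n = 175 * 0.85^4
T_n = 175 * 0.522 = 91.4 hours

91.4 hours


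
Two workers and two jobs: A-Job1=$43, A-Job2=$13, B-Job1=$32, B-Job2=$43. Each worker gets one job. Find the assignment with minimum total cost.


Option 1: A->1 + B->2 = $43 + $43 = $86
Option 2: A->2 + B->1 = $13 + $32 = $45
Min cost = min($86, $45) = $45

$45


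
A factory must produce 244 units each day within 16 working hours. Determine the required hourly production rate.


Formula: Production Rate = Daily Demand / Available Hours
Rate = 244 units/day / 16 hours/day
Rate = 15.3 units/hour

15.3 units/hour


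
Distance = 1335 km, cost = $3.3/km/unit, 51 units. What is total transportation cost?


TC = dist * cost * units = 1335 * 3.3 * 51 = $224680.50

$224680.50


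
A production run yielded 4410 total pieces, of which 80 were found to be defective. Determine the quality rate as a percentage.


Formula: Quality Rate = Good Pieces / Total Pieces * 100
Good pieces = 4410 - 80 = 4330
QR = 4330 / 4410 * 100 = 98.2%

98.2%


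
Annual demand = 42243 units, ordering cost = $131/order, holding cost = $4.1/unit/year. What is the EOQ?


Formula: EOQ = sqrt(2 * D * S / H)
Numerator: 2 * 42243 * 131 = 11067666
2DS/H = 11067666 / 4.1 = 2699430.7
EOQ = sqrt(2699430.7) = 1643.0 units

1643.0 units


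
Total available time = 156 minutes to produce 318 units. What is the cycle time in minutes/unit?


Formula: CT = Available Time / Number of Units
CT = 156 min / 318 units
CT = 0.49 min/unit

0.49 min/unit


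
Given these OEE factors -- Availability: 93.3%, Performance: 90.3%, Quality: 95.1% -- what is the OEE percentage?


Formula: OEE = Availability * Performance * Quality / 10000
A * P = 93.3% * 90.3% / 100 = 84.25%
OEE = 84.25% * 95.1% / 100 = 80.1%

80.1%


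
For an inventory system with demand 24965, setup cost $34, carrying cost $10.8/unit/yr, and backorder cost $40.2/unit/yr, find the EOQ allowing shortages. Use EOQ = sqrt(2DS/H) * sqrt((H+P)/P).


Formula: EOQ* = sqrt(2DS/H) * sqrt((H+P)/P)
Base EOQ = sqrt(2*24965*34/10.8) = 396.47 units
Correction = sqrt((10.8+40.2)/40.2) = 1.12635
EOQ* = 396.47 * 1.12635 = 446.6 units

446.6 units


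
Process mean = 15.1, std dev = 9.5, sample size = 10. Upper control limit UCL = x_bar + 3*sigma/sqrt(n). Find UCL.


UCL = 15.1 + 3 * 9.5 / sqrt(10)

24.11


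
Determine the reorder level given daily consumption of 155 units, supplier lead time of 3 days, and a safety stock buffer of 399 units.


Formula: ROP = (Daily Demand * Lead Time) + Safety Stock
Demand during lead time = 155 * 3 = 465 units
ROP = 465 + 399 = 864 units

864 units


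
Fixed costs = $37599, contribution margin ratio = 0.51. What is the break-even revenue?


Formula: BER = Fixed Costs / Contribution Margin Ratio
BER = $37599 / 0.51
BER = $73723.53 (to the nearest cent)

$73723.53


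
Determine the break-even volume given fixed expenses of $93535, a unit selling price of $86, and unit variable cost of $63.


Formula: BEQ = Fixed Costs / (Price - Variable Cost)
Contribution margin = $86 - $63 = $23/unit
BEQ = ceil($93535 / $23/unit) = ceil(4066.74) = 4067 units

4067 units


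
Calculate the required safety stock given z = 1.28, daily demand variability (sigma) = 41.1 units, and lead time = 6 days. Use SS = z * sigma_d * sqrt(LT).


Formula: SS = z * sigma_d * sqrt(LT)
sqrt(LT) = sqrt(6) = 2.4495
SS = 1.28 * 41.1 * 2.4495
SS = 128.9 units

128.9 units


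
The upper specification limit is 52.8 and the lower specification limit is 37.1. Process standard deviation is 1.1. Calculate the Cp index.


Cp = (52.8 - 37.1) / (6 * 1.1)

2.38


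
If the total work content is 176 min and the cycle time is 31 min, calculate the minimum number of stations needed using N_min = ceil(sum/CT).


Formula: N_min = ceil(Sum of Task Times / Cycle Time)
N_min = ceil(176 min / 31 min) = ceil(5.6774)
N_min = 6 stations

6


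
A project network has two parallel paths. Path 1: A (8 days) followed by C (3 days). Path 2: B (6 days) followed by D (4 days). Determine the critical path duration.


Path 1 = 8 + 3 = 11 days
Path 2 = 6 + 4 = 10 days
Duration = max(11, 10) = 11 days

11 days


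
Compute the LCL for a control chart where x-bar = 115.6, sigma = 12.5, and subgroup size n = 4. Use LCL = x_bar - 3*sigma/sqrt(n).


LCL = 115.6 - 3 * 12.5 / sqrt(4)

96.85


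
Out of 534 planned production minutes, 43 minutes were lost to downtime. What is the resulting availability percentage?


Formula: Availability = (Planned Time - Downtime) / Planned Time * 100
Uptime = 534 - 43 = 491 min
Availability = 491 / 534 * 100 = 91.9%

91.9%


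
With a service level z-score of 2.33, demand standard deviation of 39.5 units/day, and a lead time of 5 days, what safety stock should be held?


Formula: SS = z * sigma_d * sqrt(LT)
sqrt(LT) = sqrt(5) = 2.2361
SS = 2.33 * 39.5 * 2.2361
SS = 205.8 units

205.8 units


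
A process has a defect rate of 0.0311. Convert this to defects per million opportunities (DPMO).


DPMO = defect_rate * 1000000 = 0.0311 * 1000000

31100


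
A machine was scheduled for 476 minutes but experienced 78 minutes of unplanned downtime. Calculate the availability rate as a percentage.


Formula: Availability = (Planned Time - Downtime) / Planned Time * 100
Uptime = 476 - 78 = 398 min
Availability = 398 / 476 * 100 = 83.6%

83.6%


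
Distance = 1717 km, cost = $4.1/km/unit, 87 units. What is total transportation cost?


TC = dist * cost * units = 1717 * 4.1 * 87 = $612453.90

$612453.90


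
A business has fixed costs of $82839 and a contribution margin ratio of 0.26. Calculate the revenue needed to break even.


Formula: BER = Fixed Costs / Contribution Margin Ratio
BER = $82839 / 0.26
BER = $318611.54 (to the nearest cent)

$318611.54


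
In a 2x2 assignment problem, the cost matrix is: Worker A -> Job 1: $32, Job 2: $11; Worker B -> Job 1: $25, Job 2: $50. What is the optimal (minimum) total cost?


Option 1: A->1 + B->2 = $32 + $50 = $82
Option 2: A->2 + B->1 = $11 + $25 = $36
Min cost = min($82, $36) = $36

$36


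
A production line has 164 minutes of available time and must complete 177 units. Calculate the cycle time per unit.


Formula: CT = Available Time / Number of Units
CT = 164 min / 177 units
CT = 0.93 min/unit

0.93 min/unit


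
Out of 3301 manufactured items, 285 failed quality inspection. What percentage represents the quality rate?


Formula: Quality Rate = Good Pieces / Total Pieces * 100
Good pieces = 3301 - 285 = 3016
QR = 3016 / 3301 * 100 = 91.4%

91.4%


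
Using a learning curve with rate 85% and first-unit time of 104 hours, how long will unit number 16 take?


Formula: T_n = T_1 * (learning_rate)^(log2(n)) where learning_rate = rate/100
Doublings = log2(16) = 4
T_n = 104 * 0.85^4
T_n = 104 * 0.522 = 54.3 hours

54.3 hours


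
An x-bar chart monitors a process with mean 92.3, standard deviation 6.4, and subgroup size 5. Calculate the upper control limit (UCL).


UCL = 92.3 + 3 * 6.4 / sqrt(5)

100.89


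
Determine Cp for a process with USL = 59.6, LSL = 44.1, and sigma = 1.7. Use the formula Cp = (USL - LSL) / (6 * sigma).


Cp = (59.6 - 44.1) / (6 * 1.7)

1.52


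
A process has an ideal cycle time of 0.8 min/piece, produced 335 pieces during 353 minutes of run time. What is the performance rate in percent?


Formula: Performance = (Ideal CT * Total Count) / Run Time * 100
Ideal output time = 0.8 * 335 = 268.0 min
Performance = 268.0 / 353 * 100 = 75.9%

75.9%


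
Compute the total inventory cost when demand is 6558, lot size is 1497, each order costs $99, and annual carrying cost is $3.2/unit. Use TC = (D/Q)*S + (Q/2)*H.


TC = 6558/1497 * 99 + 1497/2 * 3.2

$2828.90


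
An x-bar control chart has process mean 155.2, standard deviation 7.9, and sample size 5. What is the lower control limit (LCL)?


LCL = 155.2 - 3 * 7.9 / sqrt(5)

144.6


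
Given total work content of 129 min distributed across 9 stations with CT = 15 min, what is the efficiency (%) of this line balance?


Formula: Efficiency = Sum of Task Times / (N_stations * CT) * 100
Total station capacity = 9 stations * 15 min = 135 min
Efficiency = 129 / 135 * 100 = 95.6%

95.6%


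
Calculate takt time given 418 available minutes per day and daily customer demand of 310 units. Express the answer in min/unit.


Formula: Takt Time = Available Production Time / Customer Demand
Takt = 418 min/day / 310 units/day
Takt = 1.35 min/unit

1.35 min/unit


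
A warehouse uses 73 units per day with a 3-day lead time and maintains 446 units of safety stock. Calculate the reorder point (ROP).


Formula: ROP = (Daily Demand * Lead Time) + Safety Stock
Demand during lead time = 73 * 3 = 219 units
ROP = 219 + 446 = 665 units

665 units


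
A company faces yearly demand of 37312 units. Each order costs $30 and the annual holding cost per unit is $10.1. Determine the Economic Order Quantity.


Formula: EOQ = sqrt(2 * D * S / H)
Numerator: 2 * 37312 * 30 = 2238720
2DS/H = 2238720 / 10.1 = 221655.4
EOQ = sqrt(221655.4) = 470.8 units

470.8 units


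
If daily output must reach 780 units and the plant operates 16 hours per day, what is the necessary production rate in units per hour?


Formula: Production Rate = Daily Demand / Available Hours
Rate = 780 units/day / 16 hours/day
Rate = 48.8 units/hour

48.8 units/hour


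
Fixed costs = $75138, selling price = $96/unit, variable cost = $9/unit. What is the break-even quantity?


Formula: BEQ = Fixed Costs / (Price - Variable Cost)
Contribution margin = $96 - $9 = $87/unit
BEQ = ceil($75138 / $87/unit) = ceil(863.66) = 864 units

864 units


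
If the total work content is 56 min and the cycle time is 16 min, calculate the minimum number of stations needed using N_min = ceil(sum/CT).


Formula: N_min = ceil(Sum of Task Times / Cycle Time)
N_min = ceil(56 min / 16 min) = ceil(3.5)
N_min = 4 stations

4
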